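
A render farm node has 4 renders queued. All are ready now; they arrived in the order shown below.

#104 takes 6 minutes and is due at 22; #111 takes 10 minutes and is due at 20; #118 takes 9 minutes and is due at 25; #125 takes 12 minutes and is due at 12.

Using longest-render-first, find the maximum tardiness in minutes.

LPT (decreasing processing time): #125 #111 #118 #104.
#125: 0→12, due 12, tardiness 0
#111: 12→22, due 20, tardiness 2
#118: 22→31, due 25, tardiness 6
#104: 31→37, due 22, tardiness 15
Maximum = 15.

15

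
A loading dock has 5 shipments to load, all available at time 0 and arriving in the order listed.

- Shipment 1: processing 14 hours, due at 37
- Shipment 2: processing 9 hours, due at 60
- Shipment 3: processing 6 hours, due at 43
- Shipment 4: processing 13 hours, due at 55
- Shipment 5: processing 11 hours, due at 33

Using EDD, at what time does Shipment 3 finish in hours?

EDD (increasing due date): Shipment 5 Shipment 1 Shipment 3 Shipment 4 Shipment 2.
Shipment 5: 0→11
Shipment 1: 11→25
Shipment 3: 25→31

31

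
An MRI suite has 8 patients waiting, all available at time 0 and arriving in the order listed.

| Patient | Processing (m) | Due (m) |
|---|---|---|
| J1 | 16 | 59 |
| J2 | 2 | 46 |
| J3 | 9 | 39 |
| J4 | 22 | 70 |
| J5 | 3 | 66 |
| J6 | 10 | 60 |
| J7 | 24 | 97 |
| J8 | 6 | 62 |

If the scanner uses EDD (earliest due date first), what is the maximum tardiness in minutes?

EDD (increasing due date): J3 J2 J1 J6 J8 J5 J4 J7.
J3: 0→9, due 39, tardiness 0
J2: 9→11, due 46, tardiness 0
J1: 11→27, due 59, tardiness 0
J6: 27→37, due 60, tardiness 0
J8: 37→43, due 62, tardiness 0
J5: 43→46, due 66, tardiness 0
J4: 46→68, due 70, tardiness 0
J7: 68→92, due 97, tardiness 0
Maximum = 0.

0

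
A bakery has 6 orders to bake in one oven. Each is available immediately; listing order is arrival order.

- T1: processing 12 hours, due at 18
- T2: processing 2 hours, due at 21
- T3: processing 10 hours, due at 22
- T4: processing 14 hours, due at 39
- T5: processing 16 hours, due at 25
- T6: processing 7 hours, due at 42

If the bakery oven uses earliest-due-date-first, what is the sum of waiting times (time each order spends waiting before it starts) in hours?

144

EDD (increasing due date): T1 T2 T3 T5 T4 T6.
T1: waits 0, runs 0→12
T2: waits 12, runs 12→14
T3: waits 14, runs 14→24
T5: waits 24, runs 24→40
T4: waits 40, runs 40→54
T6: waits 54, runs 54→61
Sum = 0+12+14+24+40+54 = 144.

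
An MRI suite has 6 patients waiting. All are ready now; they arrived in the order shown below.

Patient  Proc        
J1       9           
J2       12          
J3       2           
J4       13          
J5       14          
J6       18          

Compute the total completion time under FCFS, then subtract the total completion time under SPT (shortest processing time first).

FIFO (arrival order): J1 J2 J3 J4 J5 J6.
J1: 0→9
J2: 9→21
J3: 21→23
J4: 23→36
J5: 36→50
J6: 50→68
Sum = 9+21+23+36+50+68 = 207.
SPT (increasing processing time): J3 J1 J2 J4 J5 J6.
J3: 0→2
J1: 2→11
J2: 11→23
J4: 23→36
J5: 36→50
J6: 50→68
Sum = 2+11+23+36+50+68 = 190.
Difference = 207 − 190 = 17.

17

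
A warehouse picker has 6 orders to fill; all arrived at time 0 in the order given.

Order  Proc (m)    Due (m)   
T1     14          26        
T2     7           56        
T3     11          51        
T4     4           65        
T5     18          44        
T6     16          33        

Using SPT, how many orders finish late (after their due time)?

SPT (increasing processing time): T4 T2 T3 T1 T6 T5.
T4: 0→4, due 65, tardiness 0
T2: 4→11, due 56, tardiness 0
T3: 11→22, due 51, tardiness 0
T1: 22→36, due 26, tardiness 10
T6: 36→52, due 33, tardiness 19
T5: 52→70, due 44, tardiness 26
Late orders: 3.

3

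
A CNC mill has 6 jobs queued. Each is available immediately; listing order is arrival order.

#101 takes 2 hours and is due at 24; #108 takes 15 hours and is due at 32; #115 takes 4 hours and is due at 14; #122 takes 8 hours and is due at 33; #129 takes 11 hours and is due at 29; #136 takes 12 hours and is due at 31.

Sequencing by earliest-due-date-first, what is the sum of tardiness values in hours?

EDD (increasing due date): #115 #101 #129 #136 #108 #122.
#115: 0→4, due 14, tardiness 0
#101: 4→6, due 24, tardiness 0
#129: 6→17, due 29, tardiness 0
#136: 17→29, due 31, tardiness 0
#108: 29→44, due 32, tardiness 12
#122: 44→52, due 33, tardiness 19
Sum = 0+0+0+0+12+19 = 31.

31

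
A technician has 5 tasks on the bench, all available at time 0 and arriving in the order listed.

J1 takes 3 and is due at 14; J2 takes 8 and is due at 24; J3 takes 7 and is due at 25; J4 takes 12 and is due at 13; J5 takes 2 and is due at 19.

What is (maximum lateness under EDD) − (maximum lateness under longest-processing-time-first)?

EDD (increasing due date): J4 J1 J5 J2 J3.
J4: 0→12, due 13, lateness -1
J1: 12→15, due 14, lateness 1
J5: 15→17, due 19, lateness -2
J2: 17→25, due 24, lateness 1
J3: 25→32, due 25, lateness 7
Maximum = 7.
LPT (decreasing processing time): J4 J2 J3 J1 J5.
J4: 0→12, due 13, lateness -1
J2: 12→20, due 24, lateness -4
J3: 20→27, due 25, lateness 2
J1: 27→30, due 14, lateness 16
J5: 30→32, due 19, lateness 13
Maximum = 16.
Difference = 7 − 16 = -9.

-9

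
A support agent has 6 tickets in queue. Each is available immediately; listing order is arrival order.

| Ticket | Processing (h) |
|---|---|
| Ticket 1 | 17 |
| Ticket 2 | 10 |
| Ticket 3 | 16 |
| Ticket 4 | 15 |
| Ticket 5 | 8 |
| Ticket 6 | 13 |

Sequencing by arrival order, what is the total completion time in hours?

FIFO (arrival order): Ticket 1 Ticket 2 Ticket 3 Ticket 4 Ticket 5 Ticket 6.
Ticket 1: 0→17
Ticket 2: 17→27
Ticket 3: 27→43
Ticket 4: 43→58
Ticket 5: 58→66
Ticket 6: 66→79
Sum = 17+27+43+58+66+79 = 290.

290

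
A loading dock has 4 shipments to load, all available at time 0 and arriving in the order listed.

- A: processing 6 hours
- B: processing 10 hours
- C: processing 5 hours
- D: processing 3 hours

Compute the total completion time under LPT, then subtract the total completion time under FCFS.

4

LPT (decreasing processing time): B A C D.
B: 0→10
A: 10→16
C: 16→21
D: 21→24
Sum = 10+16+21+24 = 71.
FIFO (arrival order): A B C D.
A: 0→6
B: 6→16
C: 16→21
D: 21→24
Sum = 6+16+21+24 = 67.
Difference = 71 − 67 = 4.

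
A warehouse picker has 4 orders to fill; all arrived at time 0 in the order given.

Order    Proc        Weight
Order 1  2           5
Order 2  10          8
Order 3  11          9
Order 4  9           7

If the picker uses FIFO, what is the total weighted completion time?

FIFO (arrival order): Order 1 Order 2 Order 3 Order 4.
Order 1: finishes 2, weight 5, w·C = 10
Order 2: finishes 12, weight 8, w·C = 96
Order 3: finishes 23, weight 9, w·C = 207
Order 4: finishes 32, weight 7, w·C = 224
Sum = 10+96+207+224 = 537.

537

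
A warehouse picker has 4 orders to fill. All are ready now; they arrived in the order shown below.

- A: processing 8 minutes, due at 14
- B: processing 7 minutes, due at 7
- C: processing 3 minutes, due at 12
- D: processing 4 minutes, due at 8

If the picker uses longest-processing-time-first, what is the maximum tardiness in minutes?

LPT (decreasing processing time): A B D C.
A: 0→8, due 14, tardiness 0
B: 8→15, due 7, tardiness 8
D: 15→19, due 8, tardiness 11
C: 19→22, due 12, tardiness 10
Maximum = 11.

11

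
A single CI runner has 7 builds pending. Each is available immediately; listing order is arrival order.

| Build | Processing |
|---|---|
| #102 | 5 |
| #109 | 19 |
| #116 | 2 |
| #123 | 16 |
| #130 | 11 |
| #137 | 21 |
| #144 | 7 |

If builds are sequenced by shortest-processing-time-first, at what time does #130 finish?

SPT (increasing processing time): #116 #102 #144 #130 #123 #109 #137.
#116: 0→2
#102: 2→7
#144: 7→14
#130: 14→25

25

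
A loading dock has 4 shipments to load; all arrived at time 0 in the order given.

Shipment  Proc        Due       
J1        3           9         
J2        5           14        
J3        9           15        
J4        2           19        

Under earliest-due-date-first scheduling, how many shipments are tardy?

EDD (increasing due date): J1 J2 J3 J4.
J1: 0→3, due 9, tardiness 0
J2: 3→8, due 14, tardiness 0
J3: 8→17, due 15, tardiness 2
J4: 17→19, due 19, tardiness 0
Late shipments: 1.

1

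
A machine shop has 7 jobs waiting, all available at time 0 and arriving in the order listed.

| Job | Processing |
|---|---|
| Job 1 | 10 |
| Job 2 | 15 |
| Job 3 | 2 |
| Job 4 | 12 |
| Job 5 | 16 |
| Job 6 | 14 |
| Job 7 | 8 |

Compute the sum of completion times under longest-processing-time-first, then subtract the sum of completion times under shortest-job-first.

120

LPT (decreasing processing time): Job 5 Job 2 Job 6 Job 4 Job 1 Job 7 Job 3.
Job 5: 0→16
Job 2: 16→31
Job 6: 31→45
Job 4: 45→57
Job 1: 57→67
Job 7: 67→75
Job 3: 75→77
Sum = 16+31+45+57+67+75+77 = 368.
SPT (increasing processing time): Job 3 Job 7 Job 1 Job 4 Job 6 Job 2 Job 5.
Job 3: 0→2
Job 7: 2→10
Job 1: 10→20
Job 4: 20→32
Job 6: 32→46
Job 2: 46→61
Job 5: 61→77
Sum = 2+10+20+32+46+61+77 = 248.
Difference = 368 − 248 = 120.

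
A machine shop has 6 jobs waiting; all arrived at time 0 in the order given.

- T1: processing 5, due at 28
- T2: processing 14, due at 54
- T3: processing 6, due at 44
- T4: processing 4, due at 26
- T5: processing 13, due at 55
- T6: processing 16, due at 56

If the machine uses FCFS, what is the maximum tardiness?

FIFO (arrival order): T1 T2 T3 T4 T5 T6.
T1: 0→5, due 28, tardiness 0
T2: 5→19, due 54, tardiness 0
T3: 19→25, due 44, tardiness 0
T4: 25→29, due 26, tardiness 3
T5: 29→42, due 55, tardiness 0
T6: 42→58, due 56, tardiness 2
Maximum = 3.

3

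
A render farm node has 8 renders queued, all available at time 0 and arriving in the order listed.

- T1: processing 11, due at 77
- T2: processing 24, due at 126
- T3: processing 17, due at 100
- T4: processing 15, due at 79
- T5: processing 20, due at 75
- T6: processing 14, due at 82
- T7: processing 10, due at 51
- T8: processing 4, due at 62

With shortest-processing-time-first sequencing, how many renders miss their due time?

1

SPT (increasing processing time): T8 T7 T1 T6 T4 T3 T5 T2.
T8: 0→4, due 62, tardiness 0
T7: 4→14, due 51, tardiness 0
T1: 14→25, due 77, tardiness 0
T6: 25→39, due 82, tardiness 0
T4: 39→54, due 79, tardiness 0
T3: 54→71, due 100, tardiness 0
T5: 71→91, due 75, tardiness 16
T2: 91→115, due 126, tardiness 0
Late renders: 1.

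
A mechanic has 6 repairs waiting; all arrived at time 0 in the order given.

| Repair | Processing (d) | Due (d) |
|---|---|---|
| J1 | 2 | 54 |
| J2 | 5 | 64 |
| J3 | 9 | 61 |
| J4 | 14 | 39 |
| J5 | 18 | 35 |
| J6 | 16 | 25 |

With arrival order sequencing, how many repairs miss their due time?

2

FIFO (arrival order): J1 J2 J3 J4 J5 J6.
J1: 0→2, due 54, tardiness 0
J2: 2→7, due 64, tardiness 0
J3: 7→16, due 61, tardiness 0
J4: 16→30, due 39, tardiness 0
J5: 30→48, due 35, tardiness 13
J6: 48→64, due 25, tardiness 39
Late repairs: 2.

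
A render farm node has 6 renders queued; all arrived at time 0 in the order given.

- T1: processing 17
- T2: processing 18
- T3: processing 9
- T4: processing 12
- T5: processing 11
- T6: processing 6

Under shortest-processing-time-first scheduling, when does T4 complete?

38

SPT (increasing processing time): T6 T3 T5 T4 T1 T2.
T6: 0→6
T3: 6→15
T5: 15→26
T4: 26→38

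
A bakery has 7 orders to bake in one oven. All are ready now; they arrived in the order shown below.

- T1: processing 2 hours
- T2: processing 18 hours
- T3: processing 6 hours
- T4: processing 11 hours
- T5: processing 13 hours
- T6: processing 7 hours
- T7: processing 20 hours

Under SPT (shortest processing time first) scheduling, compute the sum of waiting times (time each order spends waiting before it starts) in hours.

SPT (increasing processing time): T1 T3 T6 T4 T5 T2 T7.
T1: waits 0, runs 0→2
T3: waits 2, runs 2→8
T6: waits 8, runs 8→15
T4: waits 15, runs 15→26
T5: waits 26, runs 26→39
T2: waits 39, runs 39→57
T7: waits 57, runs 57→77
Sum = 0+2+8+15+26+39+57 = 147.

147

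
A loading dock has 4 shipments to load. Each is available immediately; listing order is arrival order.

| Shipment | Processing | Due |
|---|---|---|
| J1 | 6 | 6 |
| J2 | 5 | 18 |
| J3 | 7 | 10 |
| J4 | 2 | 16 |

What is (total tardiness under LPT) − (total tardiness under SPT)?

-6

LPT (decreasing processing time): J3 J1 J2 J4.
J3: 0→7, due 10, tardiness 0
J1: 7→13, due 6, tardiness 7
J2: 13→18, due 18, tardiness 0
J4: 18→20, due 16, tardiness 4
Sum = 0+7+0+4 = 11.
SPT (increasing processing time): J4 J2 J1 J3.
J4: 0→2, due 16, tardiness 0
J2: 2→7, due 18, tardiness 0
J1: 7→13, due 6, tardiness 7
J3: 13→20, due 10, tardiness 10
Sum = 0+0+7+10 = 17.
Difference = 11 − 17 = -6.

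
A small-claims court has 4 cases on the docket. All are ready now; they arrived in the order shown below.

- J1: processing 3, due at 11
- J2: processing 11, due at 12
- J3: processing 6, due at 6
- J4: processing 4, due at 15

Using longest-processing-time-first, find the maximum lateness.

LPT (decreasing processing time): J2 J3 J4 J1.
J2: 0→11, due 12, lateness -1
J3: 11→17, due 6, lateness 11
J4: 17→21, due 15, lateness 6
J1: 21→24, due 11, lateness 13
Maximum = 13.

13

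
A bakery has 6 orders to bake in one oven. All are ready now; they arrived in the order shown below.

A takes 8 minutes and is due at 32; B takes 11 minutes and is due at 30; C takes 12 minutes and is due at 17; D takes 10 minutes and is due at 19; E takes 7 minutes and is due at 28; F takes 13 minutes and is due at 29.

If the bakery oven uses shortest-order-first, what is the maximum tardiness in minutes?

32

SPT (increasing processing time): E A D B C F.
E: 0→7, due 28, tardiness 0
A: 7→15, due 32, tardiness 0
D: 15→25, due 19, tardiness 6
B: 25→36, due 30, tardiness 6
C: 36→48, due 17, tardiness 31
F: 48→61, due 29, tardiness 32
Maximum = 32.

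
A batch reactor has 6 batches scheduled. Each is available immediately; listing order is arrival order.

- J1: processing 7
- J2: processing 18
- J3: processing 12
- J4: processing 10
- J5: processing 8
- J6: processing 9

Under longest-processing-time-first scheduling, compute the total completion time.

258

LPT (decreasing processing time): J2 J3 J4 J6 J5 J1.
J2: 0→18
J3: 18→30
J4: 30→40
J6: 40→49
J5: 49→57
J1: 57→64
Sum = 18+30+40+49+57+64 = 258.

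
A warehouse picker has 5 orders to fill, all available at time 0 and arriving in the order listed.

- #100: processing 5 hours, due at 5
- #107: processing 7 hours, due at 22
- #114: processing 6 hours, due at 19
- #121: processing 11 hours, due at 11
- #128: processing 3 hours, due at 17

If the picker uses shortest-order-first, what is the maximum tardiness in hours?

SPT (increasing processing time): #128 #100 #114 #107 #121.
#128: 0→3, due 17, tardiness 0
#100: 3→8, due 5, tardiness 3
#114: 8→14, due 19, tardiness 0
#107: 14→21, due 22, tardiness 0
#121: 21→32, due 11, tardiness 21
Maximum = 21.

21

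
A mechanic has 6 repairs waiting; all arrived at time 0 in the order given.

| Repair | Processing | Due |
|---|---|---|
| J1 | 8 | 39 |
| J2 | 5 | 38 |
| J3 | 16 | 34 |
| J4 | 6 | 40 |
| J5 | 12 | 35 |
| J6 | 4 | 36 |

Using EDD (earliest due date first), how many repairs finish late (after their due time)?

2

EDD (increasing due date): J3 J5 J6 J2 J1 J4.
J3: 0→16, due 34, tardiness 0
J5: 16→28, due 35, tardiness 0
J6: 28→32, due 36, tardiness 0
J2: 32→37, due 38, tardiness 0
J1: 37→45, due 39, tardiness 6
J4: 45→51, due 40, tardiness 11
Late repairs: 2.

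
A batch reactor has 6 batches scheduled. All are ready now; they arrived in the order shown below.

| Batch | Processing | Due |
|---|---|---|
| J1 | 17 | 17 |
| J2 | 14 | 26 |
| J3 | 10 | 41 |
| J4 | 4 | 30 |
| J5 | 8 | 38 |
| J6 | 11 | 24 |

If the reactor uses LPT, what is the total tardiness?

90

LPT (decreasing processing time): J1 J2 J6 J3 J5 J4.
J1: 0→17, due 17, tardiness 0
J2: 17→31, due 26, tardiness 5
J6: 31→42, due 24, tardiness 18
J3: 42→52, due 41, tardiness 11
J5: 52→60, due 38, tardiness 22
J4: 60→64, due 30, tardiness 34
Sum = 0+5+18+11+22+34 = 90.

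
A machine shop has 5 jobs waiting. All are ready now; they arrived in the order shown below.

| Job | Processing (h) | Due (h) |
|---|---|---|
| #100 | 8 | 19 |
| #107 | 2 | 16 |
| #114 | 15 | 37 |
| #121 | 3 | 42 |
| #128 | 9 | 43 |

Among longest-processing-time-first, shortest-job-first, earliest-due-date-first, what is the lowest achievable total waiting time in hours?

LPT (decreasing processing time): #114 #128 #100 #121 #107.
#114: waits 0, runs 0→15
#128: waits 15, runs 15→24
#100: waits 24, runs 24→32
#121: waits 32, runs 32→35
#107: waits 35, runs 35→37
Sum = 0+15+24+32+35 = 106.
SPT (increasing processing time): #107 #121 #100 #128 #114.
#107: waits 0, runs 0→2
#121: waits 2, runs 2→5
#100: waits 5, runs 5→13
#128: waits 13, runs 13→22
#114: waits 22, runs 22→37
Sum = 0+2+5+13+22 = 42.
EDD (increasing due date): #107 #100 #114 #121 #128.
#107: waits 0, runs 0→2
#100: waits 2, runs 2→10
#114: waits 10, runs 10→25
#121: waits 25, runs 25→28
#128: waits 28, runs 28→37
Sum = 0+2+10+25+28 = 65.
LPT 106, SPT 42, EDD 65 → minimum 42.

42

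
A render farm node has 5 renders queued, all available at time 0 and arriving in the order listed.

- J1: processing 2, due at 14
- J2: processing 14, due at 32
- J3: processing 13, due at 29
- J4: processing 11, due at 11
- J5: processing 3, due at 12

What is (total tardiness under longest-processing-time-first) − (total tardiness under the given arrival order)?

LPT (decreasing processing time): J2 J3 J4 J5 J1.
J2: 0→14, due 32, tardiness 0
J3: 14→27, due 29, tardiness 0
J4: 27→38, due 11, tardiness 27
J5: 38→41, due 12, tardiness 29
J1: 41→43, due 14, tardiness 29
Sum = 0+0+27+29+29 = 85.
FIFO (arrival order): J1 J2 J3 J4 J5.
J1: 0→2, due 14, tardiness 0
J2: 2→16, due 32, tardiness 0
J3: 16→29, due 29, tardiness 0
J4: 29→40, due 11, tardiness 29
J5: 40→43, due 12, tardiness 31
Sum = 0+0+0+29+31 = 60.
Difference = 85 − 60 = 25.

25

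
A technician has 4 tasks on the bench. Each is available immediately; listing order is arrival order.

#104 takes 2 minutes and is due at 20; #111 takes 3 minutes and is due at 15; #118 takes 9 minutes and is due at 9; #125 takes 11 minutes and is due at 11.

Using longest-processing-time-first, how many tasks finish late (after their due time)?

3

LPT (decreasing processing time): #125 #118 #111 #104.
#125: 0→11, due 11, tardiness 0
#118: 11→20, due 9, tardiness 11
#111: 20→23, due 15, tardiness 8
#104: 23→25, due 20, tardiness 5
Late tasks: 3.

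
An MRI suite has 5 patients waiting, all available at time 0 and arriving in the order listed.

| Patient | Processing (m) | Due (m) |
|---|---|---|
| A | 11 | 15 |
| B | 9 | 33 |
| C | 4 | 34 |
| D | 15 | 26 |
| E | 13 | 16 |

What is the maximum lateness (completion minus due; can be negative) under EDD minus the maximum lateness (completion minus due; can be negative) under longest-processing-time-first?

-6

EDD (increasing due date): A E D B C.
A: 0→11, due 15, lateness -4
E: 11→24, due 16, lateness 8
D: 24→39, due 26, lateness 13
B: 39→48, due 33, lateness 15
C: 48→52, due 34, lateness 18
Maximum = 18.
LPT (decreasing processing time): D E A B C.
D: 0→15, due 26, lateness -11
E: 15→28, due 16, lateness 12
A: 28→39, due 15, lateness 24
B: 39→48, due 33, lateness 15
C: 48→52, due 34, lateness 18
Maximum = 24.
Difference = 18 − 24 = -6.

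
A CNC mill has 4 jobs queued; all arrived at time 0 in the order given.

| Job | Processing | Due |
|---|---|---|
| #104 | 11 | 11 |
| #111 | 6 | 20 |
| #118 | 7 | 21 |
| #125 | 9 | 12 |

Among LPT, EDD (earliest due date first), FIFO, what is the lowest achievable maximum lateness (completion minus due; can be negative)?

12

LPT (decreasing processing time): #104 #125 #118 #111.
#104: 0→11, due 11, lateness 0
#125: 11→20, due 12, lateness 8
#118: 20→27, due 21, lateness 6
#111: 27→33, due 20, lateness 13
Maximum = 13.
EDD (increasing due date): #104 #125 #111 #118.
#104: 0→11, due 11, lateness 0
#125: 11→20, due 12, lateness 8
#111: 20→26, due 20, lateness 6
#118: 26→33, due 21, lateness 12
Maximum = 12.
FIFO (arrival order): #104 #111 #118 #125.
#104: 0→11, due 11, lateness 0
#111: 11→17, due 20, lateness -3
#118: 17→24, due 21, lateness 3
#125: 24→33, due 12, lateness 21
Maximum = 21.
LPT 13, EDD 12, FIFO 21 → minimum 12.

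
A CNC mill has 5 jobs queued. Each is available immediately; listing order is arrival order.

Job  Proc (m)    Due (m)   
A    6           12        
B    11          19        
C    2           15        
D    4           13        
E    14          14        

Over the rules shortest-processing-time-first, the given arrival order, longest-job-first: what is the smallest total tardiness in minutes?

SPT (increasing processing time): C D A B E.
C: 0→2, due 15, tardiness 0
D: 2→6, due 13, tardiness 0
A: 6→12, due 12, tardiness 0
B: 12→23, due 19, tardiness 4
E: 23→37, due 14, tardiness 23
Sum = 0+0+0+4+23 = 27.
FIFO (arrival order): A B C D E.
A: 0→6, due 12, tardiness 0
B: 6→17, due 19, tardiness 0
C: 17→19, due 15, tardiness 4
D: 19→23, due 13, tardiness 10
E: 23→37, due 14, tardiness 23
Sum = 0+0+4+10+23 = 37.
LPT (decreasing processing time): E B A D C.
E: 0→14, due 14, tardiness 0
B: 14→25, due 19, tardiness 6
A: 25→31, due 12, tardiness 19
D: 31→35, due 13, tardiness 22
C: 35→37, due 15, tardiness 22
Sum = 0+6+19+22+22 = 69.
SPT 27, FIFO 37, LPT 69 → minimum 27.

27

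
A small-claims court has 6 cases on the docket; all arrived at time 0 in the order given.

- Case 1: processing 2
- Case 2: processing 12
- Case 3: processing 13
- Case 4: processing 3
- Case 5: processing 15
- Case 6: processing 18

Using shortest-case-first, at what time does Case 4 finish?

SPT (increasing processing time): Case 1 Case 4 Case 2 Case 3 Case 5 Case 6.
Case 1: 0→2
Case 4: 2→5

5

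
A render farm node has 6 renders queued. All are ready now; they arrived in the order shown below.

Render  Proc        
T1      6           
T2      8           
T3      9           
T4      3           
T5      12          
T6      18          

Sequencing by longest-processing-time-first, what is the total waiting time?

LPT (decreasing processing time): T6 T5 T3 T2 T1 T4.
T6: waits 0, runs 0→18
T5: waits 18, runs 18→30
T3: waits 30, runs 30→39
T2: waits 39, runs 39→47
T1: waits 47, runs 47→53
T4: waits 53, runs 53→56
Sum = 0+18+30+39+47+53 = 187.

187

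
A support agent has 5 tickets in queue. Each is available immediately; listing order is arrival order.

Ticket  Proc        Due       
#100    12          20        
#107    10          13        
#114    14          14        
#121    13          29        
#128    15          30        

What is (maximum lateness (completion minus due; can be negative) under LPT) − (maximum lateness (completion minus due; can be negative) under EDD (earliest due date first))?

17

LPT (decreasing processing time): #128 #114 #121 #100 #107.
#128: 0→15, due 30, lateness -15
#114: 15→29, due 14, lateness 15
#121: 29→42, due 29, lateness 13
#100: 42→54, due 20, lateness 34
#107: 54→64, due 13, lateness 51
Maximum = 51.
EDD (increasing due date): #107 #114 #100 #121 #128.
#107: 0→10, due 13, lateness -3
#114: 10→24, due 14, lateness 10
#100: 24→36, due 20, lateness 16
#121: 36→49, due 29, lateness 20
#128: 49→64, due 30, lateness 34
Maximum = 34.
Difference = 51 − 34 = 17.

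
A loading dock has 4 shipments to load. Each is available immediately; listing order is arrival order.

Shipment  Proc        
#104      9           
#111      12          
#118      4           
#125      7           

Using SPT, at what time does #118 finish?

4

SPT (increasing processing time): #118 #125 #104 #111.
#118: 0→4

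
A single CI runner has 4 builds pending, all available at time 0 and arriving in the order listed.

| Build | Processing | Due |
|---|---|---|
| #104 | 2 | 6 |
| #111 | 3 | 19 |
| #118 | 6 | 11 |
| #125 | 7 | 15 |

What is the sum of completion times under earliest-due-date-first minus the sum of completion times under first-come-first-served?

7

EDD (increasing due date): #104 #118 #125 #111.
#104: 0→2
#118: 2→8
#125: 8→15
#111: 15→18
Sum = 2+8+15+18 = 43.
FIFO (arrival order): #104 #111 #118 #125.
#104: 0→2
#111: 2→5
#118: 5→11
#125: 11→18
Sum = 2+5+11+18 = 36.
Difference = 43 − 36 = 7.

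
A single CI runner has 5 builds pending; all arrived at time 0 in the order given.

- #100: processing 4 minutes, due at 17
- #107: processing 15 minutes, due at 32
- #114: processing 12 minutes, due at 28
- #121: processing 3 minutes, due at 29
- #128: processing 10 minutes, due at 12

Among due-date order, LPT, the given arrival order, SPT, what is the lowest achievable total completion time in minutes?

EDD (increasing due date): #128 #100 #114 #121 #107.
#128: 0→10
#100: 10→14
#114: 14→26
#121: 26→29
#107: 29→44
Sum = 10+14+26+29+44 = 123.
LPT (decreasing processing time): #107 #114 #128 #100 #121.
#107: 0→15
#114: 15→27
#128: 27→37
#100: 37→41
#121: 41→44
Sum = 15+27+37+41+44 = 164.
FIFO (arrival order): #100 #107 #114 #121 #128.
#100: 0→4
#107: 4→19
#114: 19→31
#121: 31→34
#128: 34→44
Sum = 4+19+31+34+44 = 132.
SPT (increasing processing time): #121 #100 #128 #114 #107.
#121: 0→3
#100: 3→7
#128: 7→17
#114: 17→29
#107: 29→44
Sum = 3+7+17+29+44 = 100.
EDD 123, LPT 164, FIFO 132, SPT 100 → minimum 100.

100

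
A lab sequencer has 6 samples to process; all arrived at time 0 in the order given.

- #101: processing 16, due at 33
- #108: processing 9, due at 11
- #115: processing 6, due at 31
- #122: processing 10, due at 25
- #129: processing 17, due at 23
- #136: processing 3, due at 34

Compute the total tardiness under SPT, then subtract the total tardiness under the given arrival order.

-33

SPT (increasing processing time): #136 #115 #108 #122 #101 #129.
#136: 0→3, due 34, tardiness 0
#115: 3→9, due 31, tardiness 0
#108: 9→18, due 11, tardiness 7
#122: 18→28, due 25, tardiness 3
#101: 28→44, due 33, tardiness 11
#129: 44→61, due 23, tardiness 38
Sum = 0+0+7+3+11+38 = 59.
FIFO (arrival order): #101 #108 #115 #122 #129 #136.
#101: 0→16, due 33, tardiness 0
#108: 16→25, due 11, tardiness 14
#115: 25→31, due 31, tardiness 0
#122: 31→41, due 25, tardiness 16
#129: 41→58, due 23, tardiness 35
#136: 58→61, due 34, tardiness 27
Sum = 0+14+0+16+35+27 = 92.
Difference = 59 − 92 = -33.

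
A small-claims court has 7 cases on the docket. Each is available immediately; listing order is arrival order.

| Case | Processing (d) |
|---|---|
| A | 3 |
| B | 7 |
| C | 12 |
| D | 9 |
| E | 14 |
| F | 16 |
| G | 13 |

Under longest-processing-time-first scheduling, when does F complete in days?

16

LPT (decreasing processing time): F E G C D B A.
F: 0→16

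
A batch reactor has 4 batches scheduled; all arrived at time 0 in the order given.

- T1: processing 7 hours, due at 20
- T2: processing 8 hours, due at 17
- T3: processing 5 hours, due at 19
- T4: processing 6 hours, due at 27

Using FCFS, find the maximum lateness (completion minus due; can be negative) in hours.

FIFO (arrival order): T1 T2 T3 T4.
T1: 0→7, due 20, lateness -13
T2: 7→15, due 17, lateness -2
T3: 15→20, due 19, lateness 1
T4: 20→26, due 27, lateness -1
Maximum = 1.

1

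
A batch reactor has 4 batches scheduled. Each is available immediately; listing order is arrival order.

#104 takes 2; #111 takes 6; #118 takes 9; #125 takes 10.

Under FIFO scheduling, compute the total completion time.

FIFO (arrival order): #104 #111 #118 #125.
#104: 0→2
#111: 2→8
#118: 8→17
#125: 17→27
Sum = 2+8+17+27 = 54.

54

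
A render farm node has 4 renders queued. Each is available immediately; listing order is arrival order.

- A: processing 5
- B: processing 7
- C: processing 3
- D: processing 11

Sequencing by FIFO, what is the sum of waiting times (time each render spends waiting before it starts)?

32

FIFO (arrival order): A B C D.
A: waits 0, runs 0→5
B: waits 5, runs 5→12
C: waits 12, runs 12→15
D: waits 15, runs 15→26
Sum = 0+5+12+15 = 32.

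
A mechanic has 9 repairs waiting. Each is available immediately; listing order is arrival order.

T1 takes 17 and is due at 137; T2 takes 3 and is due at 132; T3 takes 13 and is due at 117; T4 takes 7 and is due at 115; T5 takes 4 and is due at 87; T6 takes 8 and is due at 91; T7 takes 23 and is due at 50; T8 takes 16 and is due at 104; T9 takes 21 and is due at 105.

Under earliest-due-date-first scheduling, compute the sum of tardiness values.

0

EDD (increasing due date): T7 T5 T6 T8 T9 T4 T3 T2 T1.
T7: 0→23, due 50, tardiness 0
T5: 23→27, due 87, tardiness 0
T6: 27→35, due 91, tardiness 0
T8: 35→51, due 104, tardiness 0
T9: 51→72, due 105, tardiness 0
T4: 72→79, due 115, tardiness 0
T3: 79→92, due 117, tardiness 0
T2: 92→95, due 132, tardiness 0
T1: 95→112, due 137, tardiness 0
Sum = 0+0+0+0+0+0+0+0+0 = 0.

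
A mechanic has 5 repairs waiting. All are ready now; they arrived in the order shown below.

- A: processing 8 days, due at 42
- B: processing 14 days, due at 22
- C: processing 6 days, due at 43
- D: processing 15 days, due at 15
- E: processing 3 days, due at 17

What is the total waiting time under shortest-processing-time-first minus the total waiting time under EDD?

SPT (increasing processing time): E C A B D.
E: waits 0, runs 0→3
C: waits 3, runs 3→9
A: waits 9, runs 9→17
B: waits 17, runs 17→31
D: waits 31, runs 31→46
Sum = 0+3+9+17+31 = 60.
EDD (increasing due date): D E B A C.
D: waits 0, runs 0→15
E: waits 15, runs 15→18
B: waits 18, runs 18→32
A: waits 32, runs 32→40
C: waits 40, runs 40→46
Sum = 0+15+18+32+40 = 105.
Difference = 60 − 105 = -45.

-45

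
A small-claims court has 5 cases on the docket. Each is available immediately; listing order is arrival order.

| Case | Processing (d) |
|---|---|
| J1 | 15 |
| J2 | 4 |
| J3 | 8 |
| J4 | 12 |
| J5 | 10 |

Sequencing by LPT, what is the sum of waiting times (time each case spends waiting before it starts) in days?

124

LPT (decreasing processing time): J1 J4 J5 J3 J2.
J1: waits 0, runs 0→15
J4: waits 15, runs 15→27
J5: waits 27, runs 27→37
J3: waits 37, runs 37→45
J2: waits 45, runs 45→49
Sum = 0+15+27+37+45 = 124.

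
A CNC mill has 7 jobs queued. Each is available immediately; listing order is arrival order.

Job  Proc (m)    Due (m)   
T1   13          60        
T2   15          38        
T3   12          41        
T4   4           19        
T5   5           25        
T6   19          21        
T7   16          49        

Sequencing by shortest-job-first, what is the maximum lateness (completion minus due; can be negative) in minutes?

63

SPT (increasing processing time): T4 T5 T3 T1 T2 T7 T6.
T4: 0→4, due 19, lateness -15
T5: 4→9, due 25, lateness -16
T3: 9→21, due 41, lateness -20
T1: 21→34, due 60, lateness -26
T2: 34→49, due 38, lateness 11
T7: 49→65, due 49, lateness 16
T6: 65→84, due 21, lateness 63
Maximum = 63.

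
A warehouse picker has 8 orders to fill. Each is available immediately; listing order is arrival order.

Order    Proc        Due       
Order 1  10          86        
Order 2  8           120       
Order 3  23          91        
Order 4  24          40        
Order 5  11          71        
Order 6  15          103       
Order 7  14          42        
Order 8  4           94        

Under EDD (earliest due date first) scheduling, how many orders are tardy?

0

EDD (increasing due date): Order 4 Order 7 Order 5 Order 1 Order 3 Order 8 Order 6 Order 2.
Order 4: 0→24, due 40, tardiness 0
Order 7: 24→38, due 42, tardiness 0
Order 5: 38→49, due 71, tardiness 0
Order 1: 49→59, due 86, tardiness 0
Order 3: 59→82, due 91, tardiness 0
Order 8: 82→86, due 94, tardiness 0
Order 6: 86→101, due 103, tardiness 0
Order 2: 101→109, due 120, tardiness 0
Late orders: 0.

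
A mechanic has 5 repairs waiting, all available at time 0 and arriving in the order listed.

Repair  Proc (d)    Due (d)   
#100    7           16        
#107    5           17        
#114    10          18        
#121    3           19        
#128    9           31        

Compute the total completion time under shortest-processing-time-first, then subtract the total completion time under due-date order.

-16

SPT (increasing processing time): #121 #107 #100 #128 #114.
#121: 0→3
#107: 3→8
#100: 8→15
#128: 15→24
#114: 24→34
Sum = 3+8+15+24+34 = 84.
EDD (increasing due date): #100 #107 #114 #121 #128.
#100: 0→7
#107: 7→12
#114: 12→22
#121: 22→25
#128: 25→34
Sum = 7+12+22+25+34 = 100.
Difference = 84 − 100 = -16.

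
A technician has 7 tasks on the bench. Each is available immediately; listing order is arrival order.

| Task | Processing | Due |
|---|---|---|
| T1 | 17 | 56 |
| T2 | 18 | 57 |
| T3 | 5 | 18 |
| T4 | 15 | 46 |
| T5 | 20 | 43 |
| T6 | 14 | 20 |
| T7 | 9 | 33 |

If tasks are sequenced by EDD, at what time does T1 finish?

80

EDD (increasing due date): T3 T6 T7 T5 T4 T1 T2.
T3: 0→5
T6: 5→19
T7: 19→28
T5: 28→48
T4: 48→63
T1: 63→80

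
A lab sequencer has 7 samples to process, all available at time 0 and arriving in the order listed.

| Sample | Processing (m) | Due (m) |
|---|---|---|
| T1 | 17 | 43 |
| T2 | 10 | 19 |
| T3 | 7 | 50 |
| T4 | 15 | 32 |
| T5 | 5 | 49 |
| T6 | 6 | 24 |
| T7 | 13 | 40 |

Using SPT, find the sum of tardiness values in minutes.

64

SPT (increasing processing time): T5 T6 T3 T2 T7 T4 T1.
T5: 0→5, due 49, tardiness 0
T6: 5→11, due 24, tardiness 0
T3: 11→18, due 50, tardiness 0
T2: 18→28, due 19, tardiness 9
T7: 28→41, due 40, tardiness 1
T4: 41→56, due 32, tardiness 24
T1: 56→73, due 43, tardiness 30
Sum = 0+0+0+9+1+24+30 = 64.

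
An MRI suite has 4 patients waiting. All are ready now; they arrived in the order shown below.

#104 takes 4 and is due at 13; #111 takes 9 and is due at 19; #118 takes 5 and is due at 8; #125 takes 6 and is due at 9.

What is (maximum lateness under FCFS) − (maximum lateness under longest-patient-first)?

3

FIFO (arrival order): #104 #111 #118 #125.
#104: 0→4, due 13, lateness -9
#111: 4→13, due 19, lateness -6
#118: 13→18, due 8, lateness 10
#125: 18→24, due 9, lateness 15
Maximum = 15.
LPT (decreasing processing time): #111 #125 #118 #104.
#111: 0→9, due 19, lateness -10
#125: 9→15, due 9, lateness 6
#118: 15→20, due 8, lateness 12
#104: 20→24, due 13, lateness 11
Maximum = 12.
Difference = 15 − 12 = 3.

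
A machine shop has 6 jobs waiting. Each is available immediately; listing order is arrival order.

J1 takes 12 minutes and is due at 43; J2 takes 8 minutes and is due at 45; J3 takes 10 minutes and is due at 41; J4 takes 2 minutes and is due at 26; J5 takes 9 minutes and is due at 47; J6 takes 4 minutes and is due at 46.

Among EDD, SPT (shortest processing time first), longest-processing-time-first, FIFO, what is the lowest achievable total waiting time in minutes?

78

EDD (increasing due date): J4 J3 J1 J2 J6 J5.
J4: waits 0, runs 0→2
J3: waits 2, runs 2→12
J1: waits 12, runs 12→24
J2: waits 24, runs 24→32
J6: waits 32, runs 32→36
J5: waits 36, runs 36→45
Sum = 0+2+12+24+32+36 = 106.
SPT (increasing processing time): J4 J6 J2 J5 J3 J1.
J4: waits 0, runs 0→2
J6: waits 2, runs 2→6
J2: waits 6, runs 6→14
J5: waits 14, runs 14→23
J3: waits 23, runs 23→33
J1: waits 33, runs 33→45
Sum = 0+2+6+14+23+33 = 78.
LPT (decreasing processing time): J1 J3 J5 J2 J6 J4.
J1: waits 0, runs 0→12
J3: waits 12, runs 12→22
J5: waits 22, runs 22→31
J2: waits 31, runs 31→39
J6: waits 39, runs 39→43
J4: waits 43, runs 43→45
Sum = 0+12+22+31+39+43 = 147.
FIFO (arrival order): J1 J2 J3 J4 J5 J6.
J1: waits 0, runs 0→12
J2: waits 12, runs 12→20
J3: waits 20, runs 20→30
J4: waits 30, runs 30→32
J5: waits 32, runs 32→41
J6: waits 41, runs 41→45
Sum = 0+12+20+30+32+41 = 135.
EDD 106, SPT 78, LPT 147, FIFO 135 → minimum 78.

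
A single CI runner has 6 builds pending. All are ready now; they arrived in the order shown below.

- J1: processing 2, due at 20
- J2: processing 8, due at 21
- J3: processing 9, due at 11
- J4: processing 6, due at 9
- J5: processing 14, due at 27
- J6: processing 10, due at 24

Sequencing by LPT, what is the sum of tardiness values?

109

LPT (decreasing processing time): J5 J6 J3 J2 J4 J1.
J5: 0→14, due 27, tardiness 0
J6: 14→24, due 24, tardiness 0
J3: 24→33, due 11, tardiness 22
J2: 33→41, due 21, tardiness 20
J4: 41→47, due 9, tardiness 38
J1: 47→49, due 20, tardiness 29
Sum = 0+0+22+20+38+29 = 109.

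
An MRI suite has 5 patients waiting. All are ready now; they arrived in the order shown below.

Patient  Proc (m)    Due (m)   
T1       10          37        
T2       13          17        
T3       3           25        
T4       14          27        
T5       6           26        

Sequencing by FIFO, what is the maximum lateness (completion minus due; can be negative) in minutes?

20

FIFO (arrival order): T1 T2 T3 T4 T5.
T1: 0→10, due 37, lateness -27
T2: 10→23, due 17, lateness 6
T3: 23→26, due 25, lateness 1
T4: 26→40, due 27, lateness 13
T5: 40→46, due 26, lateness 20
Maximum = 20.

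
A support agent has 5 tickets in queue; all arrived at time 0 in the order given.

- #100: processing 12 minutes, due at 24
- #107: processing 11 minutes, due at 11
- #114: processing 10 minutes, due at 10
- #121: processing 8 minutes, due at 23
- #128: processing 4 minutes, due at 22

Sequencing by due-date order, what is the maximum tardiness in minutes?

EDD (increasing due date): #114 #107 #128 #121 #100.
#114: 0→10, due 10, tardiness 0
#107: 10→21, due 11, tardiness 10
#128: 21→25, due 22, tardiness 3
#121: 25→33, due 23, tardiness 10
#100: 33→45, due 24, tardiness 21
Maximum = 21.

21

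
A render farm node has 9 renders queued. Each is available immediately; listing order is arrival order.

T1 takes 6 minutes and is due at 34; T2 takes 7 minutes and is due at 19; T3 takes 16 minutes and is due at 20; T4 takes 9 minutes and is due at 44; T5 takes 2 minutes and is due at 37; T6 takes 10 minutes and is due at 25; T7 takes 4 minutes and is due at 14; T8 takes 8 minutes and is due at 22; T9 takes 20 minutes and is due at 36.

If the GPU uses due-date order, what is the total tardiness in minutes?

EDD (increasing due date): T7 T2 T3 T8 T6 T1 T9 T5 T4.
T7: 0→4, due 14, tardiness 0
T2: 4→11, due 19, tardiness 0
T3: 11→27, due 20, tardiness 7
T8: 27→35, due 22, tardiness 13
T6: 35→45, due 25, tardiness 20
T1: 45→51, due 34, tardiness 17
T9: 51→71, due 36, tardiness 35
T5: 71→73, due 37, tardiness 36
T4: 73→82, due 44, tardiness 38
Sum = 0+0+7+13+20+17+35+36+38 = 166.

166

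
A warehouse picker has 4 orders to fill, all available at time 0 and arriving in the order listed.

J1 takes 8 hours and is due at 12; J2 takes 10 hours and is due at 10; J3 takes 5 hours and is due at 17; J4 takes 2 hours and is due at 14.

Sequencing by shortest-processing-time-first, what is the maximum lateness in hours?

15

SPT (increasing processing time): J4 J3 J1 J2.
J4: 0→2, due 14, lateness -12
J3: 2→7, due 17, lateness -10
J1: 7→15, due 12, lateness 3
J2: 15→25, due 10, lateness 15
Maximum = 15.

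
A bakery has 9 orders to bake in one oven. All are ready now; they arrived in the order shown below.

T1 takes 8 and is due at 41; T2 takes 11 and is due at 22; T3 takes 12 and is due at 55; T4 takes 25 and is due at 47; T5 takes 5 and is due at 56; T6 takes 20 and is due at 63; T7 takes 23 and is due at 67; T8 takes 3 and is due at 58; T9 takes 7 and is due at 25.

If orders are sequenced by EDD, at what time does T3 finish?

63

EDD (increasing due date): T2 T9 T1 T4 T3 T5 T8 T6 T7.
T2: 0→11
T9: 11→18
T1: 18→26
T4: 26→51
T3: 51→63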